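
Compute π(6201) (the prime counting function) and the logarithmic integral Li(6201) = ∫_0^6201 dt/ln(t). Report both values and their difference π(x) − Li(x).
π(6201) = 806;  Li(6201) ≈ 823.47;  π(x) − Li(x) ≈ -17.47.

Direct count of primes ≤ 6201 gives π(6201) = 806. Numerical evaluation of the logarithmic integral gives Li(6201) ≈ 823.47. The difference π(x) − Li(x) ≈ -17.47 is typically negative for small/moderate x (Li(x) overestimates), though Littlewood's theorem shows this sign changes infinitely often.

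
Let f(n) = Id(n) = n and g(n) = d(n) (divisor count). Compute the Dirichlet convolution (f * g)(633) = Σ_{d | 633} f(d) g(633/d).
(Id * d)(633) = 1065

Divisors of 633: [1, 3, 211, 633]. For each d | 633:
  d = 1: Id(1) · d(633/1) = 1 · 4 = 4
  d = 3: Id(3) · d(633/3) = 3 · 2 = 6
  d = 211: Id(211) · d(633/211) = 211 · 2 = 422
  d = 633: Id(633) · d(633/633) = 633 · 1 = 633
Summing: (Id * d)(633) = 4 + 6 + 422 + 633 = 1065.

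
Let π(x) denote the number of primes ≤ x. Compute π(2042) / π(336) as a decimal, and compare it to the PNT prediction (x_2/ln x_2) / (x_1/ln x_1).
π(2042)/π(336) = 309/67 ≈ 4.6119;  PNT prediction ≈ 4.6384.

π(336) = 67 and π(2042) = 309, so π(2042)/π(336) ≈ 4.6119. The PNT-predicted ratio is (2042/ln(2042)) / (336/ln(336)) ≈ 4.6384. The two agree to within a few percent, as expected.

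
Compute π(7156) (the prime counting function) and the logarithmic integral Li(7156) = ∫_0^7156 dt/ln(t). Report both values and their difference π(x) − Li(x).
π(7156) = 915;  Li(7156) ≈ 931.93;  π(x) − Li(x) ≈ -16.93.

Direct count of primes ≤ 7156 gives π(7156) = 915. Numerical evaluation of the logarithmic integral gives Li(7156) ≈ 931.93. The difference π(x) − Li(x) ≈ -16.93 is typically negative for small/moderate x (Li(x) overestimates), though Littlewood's theorem shows this sign changes infinitely often.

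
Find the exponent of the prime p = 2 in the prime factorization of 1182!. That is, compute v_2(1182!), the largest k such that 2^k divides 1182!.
v_2(1182!) = 1176

Legendre's formula: v_p(n!) = Σ_{k ≥ 1} ⌊n / p^k⌋. For p = 2, n = 1182, the terms are:
  ⌊1182/2^1⌋ = ⌊1182/2⌋ = 591
  ⌊1182/2^2⌋ = ⌊1182/4⌋ = 295
  ⌊1182/2^3⌋ = ⌊1182/8⌋ = 147
  ⌊1182/2^4⌋ = ⌊1182/16⌋ = 73
  ⌊1182/2^5⌋ = ⌊1182/32⌋ = 36
  ⌊1182/2^6⌋ = ⌊1182/64⌋ = 18
  ⌊1182/2^7⌋ = ⌊1182/128⌋ = 9
  ⌊1182/2^8⌋ = ⌊1182/256⌋ = 4
  ⌊1182/2^9⌋ = ⌊1182/512⌋ = 2
  ⌊1182/2^10⌋ = ⌊1182/1024⌋ = 1
(the next term ⌊1182/2^11⌋ = 0, terminating the sum). Summing: v_2(1182!) = 591 + 295 + 147 + 73 + 36 + 18 + 9 + 4 + 2 + 1 = 1176.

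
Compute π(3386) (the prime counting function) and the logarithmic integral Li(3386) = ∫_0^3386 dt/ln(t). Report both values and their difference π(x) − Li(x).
π(3386) = 476;  Li(3386) ≈ 490.60;  π(x) − Li(x) ≈ -14.60.

Direct count of primes ≤ 3386 gives π(3386) = 476. Numerical evaluation of the logarithmic integral gives Li(3386) ≈ 490.60. The difference π(x) − Li(x) ≈ -14.60 is typically negative for small/moderate x (Li(x) overestimates), though Littlewood's theorem shows this sign changes infinitely often.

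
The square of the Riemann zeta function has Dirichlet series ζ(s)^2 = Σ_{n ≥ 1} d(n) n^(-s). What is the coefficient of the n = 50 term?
d(50) = 6

ζ(s)^2 = (Σ 1/m^s)(Σ 1/k^s). The coefficient of 1/n^s in the product is the number of ordered pairs (m, k) with mk = n, which equals d(n). For n = 50, divisors are [1, 2, 5, 10, 25, 50], so d(50) = 6.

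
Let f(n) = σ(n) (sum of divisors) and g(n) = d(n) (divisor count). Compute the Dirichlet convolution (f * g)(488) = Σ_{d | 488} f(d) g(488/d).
(σ * d)(488) = 2688

Divisors of 488: [1, 2, 4, 8, 61, 122, 244, 488]. For each d | 488:
  d = 1: σ(1) · d(488/1) = 1 · 8 = 8
  d = 2: σ(2) · d(488/2) = 3 · 6 = 18
  d = 4: σ(4) · d(488/4) = 7 · 4 = 28
  d = 8: σ(8) · d(488/8) = 15 · 2 = 30
  d = 61: σ(61) · d(488/61) = 62 · 4 = 248
  d = 122: σ(122) · d(488/122) = 186 · 3 = 558
  d = 244: σ(244) · d(488/244) = 434 · 2 = 868
  d = 488: σ(488) · d(488/488) = 930 · 1 = 930
Summing: (σ * d)(488) = 8 + 18 + 28 + 30 + 248 + 558 + 868 + 930 = 2688.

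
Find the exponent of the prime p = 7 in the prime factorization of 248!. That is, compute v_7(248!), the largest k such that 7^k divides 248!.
v_7(248!) = 40

Legendre's formula: v_p(n!) = Σ_{k ≥ 1} ⌊n / p^k⌋. For p = 7, n = 248, the terms are:
  ⌊248/7^1⌋ = ⌊248/7⌋ = 35
  ⌊248/7^2⌋ = ⌊248/49⌋ = 5
(the next term ⌊248/7^3⌋ = 0, terminating the sum). Summing: v_7(248!) = 35 + 5 = 40.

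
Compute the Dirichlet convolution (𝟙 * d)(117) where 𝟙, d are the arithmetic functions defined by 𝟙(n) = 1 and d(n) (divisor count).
(𝟙 * d)(117) = 18

Divisors of 117: [1, 3, 9, 13, 39, 117]. For each d | 117:
  d = 1: 𝟙(1) · d(117/1) = 1 · 6 = 6
  d = 3: 𝟙(3) · d(117/3) = 1 · 4 = 4
  d = 9: 𝟙(9) · d(117/9) = 1 · 2 = 2
  d = 13: 𝟙(13) · d(117/13) = 1 · 3 = 3
  d = 39: 𝟙(39) · d(117/39) = 1 · 2 = 2
  d = 117: 𝟙(117) · d(117/117) = 1 · 1 = 1
Summing: (𝟙 * d)(117) = 6 + 4 + 2 + 3 + 2 + 1 = 18.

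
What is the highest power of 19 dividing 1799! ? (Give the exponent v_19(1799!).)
v_19(1799!) = 98

Legendre's formula: v_p(n!) = Σ_{k ≥ 1} ⌊n / p^k⌋. For p = 19, n = 1799, the terms are:
  ⌊1799/19^1⌋ = ⌊1799/19⌋ = 94
  ⌊1799/19^2⌋ = ⌊1799/361⌋ = 4
(the next term ⌊1799/19^3⌋ = 0, terminating the sum). Summing: v_19(1799!) = 94 + 4 = 98.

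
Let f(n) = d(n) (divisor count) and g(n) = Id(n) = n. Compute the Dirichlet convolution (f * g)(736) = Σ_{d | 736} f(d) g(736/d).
(d * Id)(736) = 3000

Divisors of 736: [1, 2, 4, 8, 16, 23, 32, 46, 92, 184, 368, 736]. For each d | 736:
  d = 1: d(1) · Id(736/1) = 1 · 736 = 736
  d = 2: d(2) · Id(736/2) = 2 · 368 = 736
  d = 4: d(4) · Id(736/4) = 3 · 184 = 552
  d = 8: d(8) · Id(736/8) = 4 · 92 = 368
  d = 16: d(16) · Id(736/16) = 5 · 46 = 230
  d = 23: d(23) · Id(736/23) = 2 · 32 = 64
  d = 32: d(32) · Id(736/32) = 6 · 23 = 138
  d = 46: d(46) · Id(736/46) = 4 · 16 = 64
  d = 92: d(92) · Id(736/92) = 6 · 8 = 48
  d = 184: d(184) · Id(736/184) = 8 · 4 = 32
  d = 368: d(368) · Id(736/368) = 10 · 2 = 20
  d = 736: d(736) · Id(736/736) = 12 · 1 = 12
Summing: (d * Id)(736) = 736 + 736 + 552 + 368 + 230 + 64 + 138 + 64 + 48 + 32 + 20 + 12 = 3000.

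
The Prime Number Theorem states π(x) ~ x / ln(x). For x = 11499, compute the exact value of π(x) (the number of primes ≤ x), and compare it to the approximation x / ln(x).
π(11499) = 1387;  x/ln(x) ≈ 1229.84;  relative error ≈ 11.33%.

Directly count primes up to 11499: π(11499) = 1387. The PNT approximation gives 11499/ln(11499) ≈ 11499/9.35002 ≈ 1229.84. Relative error (π(x) − x/ln(x)) / π(x) ≈ 11.33%; the approximation is known to undercount slightly (Li(x) is a better estimate).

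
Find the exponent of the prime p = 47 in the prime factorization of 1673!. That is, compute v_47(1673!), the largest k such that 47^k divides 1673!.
v_47(1673!) = 35

Legendre's formula: v_p(n!) = Σ_{k ≥ 1} ⌊n / p^k⌋. For p = 47, n = 1673, the terms are:
  ⌊1673/47^1⌋ = ⌊1673/47⌋ = 35
(the next term ⌊1673/47^2⌋ = 0, terminating the sum). Summing: v_47(1673!) = 35 = 35.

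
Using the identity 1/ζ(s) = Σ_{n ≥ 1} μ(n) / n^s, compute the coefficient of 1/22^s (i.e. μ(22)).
μ(22) = 1

Factor n = 22 = 2 · 11. μ(n) = 0 if any exponent ≥ 2 (not squarefree); otherwise μ(n) = (−1)^{ω(n)} where ω(n) is the number of distinct prime factors. Applying: μ(22) = 1.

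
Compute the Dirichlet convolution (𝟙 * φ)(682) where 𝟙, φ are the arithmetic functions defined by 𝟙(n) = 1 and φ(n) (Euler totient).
(𝟙 * φ)(682) = 682

Divisors of 682: [1, 2, 11, 22, 31, 62, 341, 682]. For each d | 682:
  d = 1: 𝟙(1) · φ(682/1) = 1 · 300 = 300
  d = 2: 𝟙(2) · φ(682/2) = 1 · 300 = 300
  d = 11: 𝟙(11) · φ(682/11) = 1 · 30 = 30
  d = 22: 𝟙(22) · φ(682/22) = 1 · 30 = 30
  d = 31: 𝟙(31) · φ(682/31) = 1 · 10 = 10
  d = 62: 𝟙(62) · φ(682/62) = 1 · 10 = 10
  d = 341: 𝟙(341) · φ(682/341) = 1 · 1 = 1
  d = 682: 𝟙(682) · φ(682/682) = 1 · 1 = 1
Summing: (𝟙 * φ)(682) = 300 + 300 + 30 + 30 + 10 + 10 + 1 + 1 = 682.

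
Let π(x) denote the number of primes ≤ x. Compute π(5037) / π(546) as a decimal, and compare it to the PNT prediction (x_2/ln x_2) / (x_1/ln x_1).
π(5037)/π(546) = 674/100 ≈ 6.7400;  PNT prediction ≈ 6.8207.

π(546) = 100 and π(5037) = 674, so π(5037)/π(546) ≈ 6.7400. The PNT-predicted ratio is (5037/ln(5037)) / (546/ln(546)) ≈ 6.8207. The two agree to within a few percent, as expected.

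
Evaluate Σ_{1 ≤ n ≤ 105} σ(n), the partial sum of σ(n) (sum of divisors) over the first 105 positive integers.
Σ_{n ≤ 105} σ(n) = 9123

Compute σ(n) for each 1 ≤ n ≤ 105: σ(1) = 1, σ(2) = 3, σ(3) = 4, σ(4) = 7, σ(5) = 6, σ(6) = 12, σ(7) = 8, σ(8) = 15, σ(9) = 13, σ(10) = 18, σ(11) = 12, σ(12) = 28, σ(13) = 14, σ(14) = 24, σ(15) = 24, σ(16) = 31, σ(17) = 18, σ(18) = 39, σ(19) = 20, σ(20) = 42, σ(21) = 32, σ(22) = 36, σ(23) = 24, σ(24) = 60, σ(25) = 31, σ(26) = 42, σ(27) = 40, σ(28) = 56, σ(29) = 30, σ(30) = 72, σ(31) = 32, σ(32) = 63, σ(33) = 48, σ(34) = 54, σ(35) = 48, σ(36) = 91, σ(37) = 38, σ(38) = 60, σ(39) = 56, σ(40) = 90, σ(41) = 42, σ(42) = 96, σ(43) = 44, σ(44) = 84, σ(45) = 78, σ(46) = 72, σ(47) = 48, σ(48) = 124, σ(49) = 57, σ(50) = 93, σ(51) = 72, σ(52) = 98, σ(53) = 54, σ(54) = 120, σ(55) = 72, σ(56) = 120, σ(57) = 80, σ(58) = 90, σ(59) = 60, σ(60) = 168, σ(61) = 62, σ(62) = 96, σ(63) = 104, σ(64) = 127, σ(65) = 84, σ(66) = 144, σ(67) = 68, σ(68) = 126, σ(69) = 96, σ(70) = 144, σ(71) = 72, σ(72) = 195, σ(73) = 74, σ(74) = 114, σ(75) = 124, σ(76) = 140, σ(77) = 96, σ(78) = 168, σ(79) = 80, σ(80) = 186, σ(81) = 121, σ(82) = 126, σ(83) = 84, σ(84) = 224, σ(85) = 108, σ(86) = 132, σ(87) = 120, σ(88) = 180, σ(89) = 90, σ(90) = 234, σ(91) = 112, σ(92) = 168, σ(93) = 128, σ(94) = 144, σ(95) = 120, σ(96) = 252, σ(97) = 98, σ(98) = 171, σ(99) = 156, σ(100) = 217, σ(101) = 102, σ(102) = 216, σ(103) = 104, σ(104) = 210, σ(105) = 192. Summing all 105 values: 9123. (Average order: Σ_{n ≤ x} σ(n) ~ (π²/12) x². For x = 105, (π²/12)·105² ≈ 9067.70.)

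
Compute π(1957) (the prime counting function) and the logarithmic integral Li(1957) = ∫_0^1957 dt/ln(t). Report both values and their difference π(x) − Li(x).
π(1957) = 297;  Li(1957) ≈ 309.14;  π(x) − Li(x) ≈ -12.14.

Direct count of primes ≤ 1957 gives π(1957) = 297. Numerical evaluation of the logarithmic integral gives Li(1957) ≈ 309.14. The difference π(x) − Li(x) ≈ -12.14 is typically negative for small/moderate x (Li(x) overestimates), though Littlewood's theorem shows this sign changes infinitely often.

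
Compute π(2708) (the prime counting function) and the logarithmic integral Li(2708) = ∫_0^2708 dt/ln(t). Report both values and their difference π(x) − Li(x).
π(2708) = 394;  Li(2708) ≈ 406.06;  π(x) − Li(x) ≈ -12.06.

Direct count of primes ≤ 2708 gives π(2708) = 394. Numerical evaluation of the logarithmic integral gives Li(2708) ≈ 406.06. The difference π(x) − Li(x) ≈ -12.06 is typically negative for small/moderate x (Li(x) overestimates), though Littlewood's theorem shows this sign changes infinitely often.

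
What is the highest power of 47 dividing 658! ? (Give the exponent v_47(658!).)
v_47(658!) = 14

Legendre's formula: v_p(n!) = Σ_{k ≥ 1} ⌊n / p^k⌋. For p = 47, n = 658, the terms are:
  ⌊658/47^1⌋ = ⌊658/47⌋ = 14
(the next term ⌊658/47^2⌋ = 0, terminating the sum). Summing: v_47(658!) = 14 = 14.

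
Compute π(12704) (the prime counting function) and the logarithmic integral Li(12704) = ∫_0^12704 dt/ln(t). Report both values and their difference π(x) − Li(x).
π(12704) = 1517;  Li(12704) ≈ 1535.82;  π(x) − Li(x) ≈ -18.82.

Direct count of primes ≤ 12704 gives π(12704) = 1517. Numerical evaluation of the logarithmic integral gives Li(12704) ≈ 1535.82. The difference π(x) − Li(x) ≈ -18.82 is typically negative for small/moderate x (Li(x) overestimates), though Littlewood's theorem shows this sign changes infinitely often.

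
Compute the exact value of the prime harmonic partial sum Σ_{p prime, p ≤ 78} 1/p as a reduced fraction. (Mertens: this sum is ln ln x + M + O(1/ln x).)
Σ 1/p = 71544353681891529224514036059/40729680599249024150621323470

π(78) = 21, so the primes ≤ 78 are [2, 3, 5, 7, 11, 13, 17, 19, 23, 29, 31, 37, 41, 43, 47, 53, 59, 61, 67, 71, 73]. Summing 1/p over these primes: 71544353681891529224514036059/40729680599249024150621323470 ≈ 1.7566. Mertens estimate ln ln(78) + 0.2615 ≈ 1.7332.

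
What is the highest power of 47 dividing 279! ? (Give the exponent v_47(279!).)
v_47(279!) = 5

Legendre's formula: v_p(n!) = Σ_{k ≥ 1} ⌊n / p^k⌋. For p = 47, n = 279, the terms are:
  ⌊279/47^1⌋ = ⌊279/47⌋ = 5
(the next term ⌊279/47^2⌋ = 0, terminating the sum). Summing: v_47(279!) = 5 = 5.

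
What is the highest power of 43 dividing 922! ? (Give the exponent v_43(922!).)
v_43(922!) = 21

Legendre's formula: v_p(n!) = Σ_{k ≥ 1} ⌊n / p^k⌋. For p = 43, n = 922, the terms are:
  ⌊922/43^1⌋ = ⌊922/43⌋ = 21
(the next term ⌊922/43^2⌋ = 0, terminating the sum). Summing: v_43(922!) = 21 = 21.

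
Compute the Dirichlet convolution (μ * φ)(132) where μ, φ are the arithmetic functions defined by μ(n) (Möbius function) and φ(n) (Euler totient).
(μ * φ)(132) = 9

Divisors of 132: [1, 2, 3, 4, 6, 11, 12, 22, 33, 44, 66, 132]. For each d | 132:
  d = 1: μ(1) · φ(132/1) = 1 · 40 = 40
  d = 2: μ(2) · φ(132/2) = -1 · 20 = -20
  d = 3: μ(3) · φ(132/3) = -1 · 20 = -20
  d = 4: μ(4) · φ(132/4) = 0 · 20 = 0
  d = 6: μ(6) · φ(132/6) = 1 · 10 = 10
  d = 11: μ(11) · φ(132/11) = -1 · 4 = -4
  d = 12: μ(12) · φ(132/12) = 0 · 10 = 0
  d = 22: μ(22) · φ(132/22) = 1 · 2 = 2
  d = 33: μ(33) · φ(132/33) = 1 · 2 = 2
  d = 44: μ(44) · φ(132/44) = 0 · 2 = 0
  d = 66: μ(66) · φ(132/66) = -1 · 1 = -1
  d = 132: μ(132) · φ(132/132) = 0 · 1 = 0
Summing: (μ * φ)(132) = 40 + -20 + -20 + 0 + 10 + -4 + 0 + 2 + 2 + 0 + -1 + 0 = 9.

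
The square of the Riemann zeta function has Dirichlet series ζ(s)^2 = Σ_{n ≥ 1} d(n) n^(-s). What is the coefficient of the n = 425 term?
d(425) = 6

ζ(s)^2 = (Σ 1/m^s)(Σ 1/k^s). The coefficient of 1/n^s in the product is the number of ordered pairs (m, k) with mk = n, which equals d(n). For n = 425, divisors are [1, 5, 17, 25, 85, 425], so d(425) = 6.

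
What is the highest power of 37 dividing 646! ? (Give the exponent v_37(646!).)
v_37(646!) = 17

Legendre's formula: v_p(n!) = Σ_{k ≥ 1} ⌊n / p^k⌋. For p = 37, n = 646, the terms are:
  ⌊646/37^1⌋ = ⌊646/37⌋ = 17
(the next term ⌊646/37^2⌋ = 0, terminating the sum). Summing: v_37(646!) = 17 = 17.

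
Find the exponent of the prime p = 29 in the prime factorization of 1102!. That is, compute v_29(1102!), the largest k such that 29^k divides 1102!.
v_29(1102!) = 39

Legendre's formula: v_p(n!) = Σ_{k ≥ 1} ⌊n / p^k⌋. For p = 29, n = 1102, the terms are:
  ⌊1102/29^1⌋ = ⌊1102/29⌋ = 38
  ⌊1102/29^2⌋ = ⌊1102/841⌋ = 1
(the next term ⌊1102/29^3⌋ = 0, terminating the sum). Summing: v_29(1102!) = 38 + 1 = 39.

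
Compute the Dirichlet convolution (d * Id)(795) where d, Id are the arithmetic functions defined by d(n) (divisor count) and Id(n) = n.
(d * Id)(795) = 1925

Divisors of 795: [1, 3, 5, 15, 53, 159, 265, 795]. For each d | 795:
  d = 1: d(1) · Id(795/1) = 1 · 795 = 795
  d = 3: d(3) · Id(795/3) = 2 · 265 = 530
  d = 5: d(5) · Id(795/5) = 2 · 159 = 318
  d = 15: d(15) · Id(795/15) = 4 · 53 = 212
  d = 53: d(53) · Id(795/53) = 2 · 15 = 30
  d = 159: d(159) · Id(795/159) = 4 · 5 = 20
  d = 265: d(265) · Id(795/265) = 4 · 3 = 12
  d = 795: d(795) · Id(795/795) = 8 · 1 = 8
Summing: (d * Id)(795) = 795 + 530 + 318 + 212 + 30 + 20 + 12 + 8 = 1925.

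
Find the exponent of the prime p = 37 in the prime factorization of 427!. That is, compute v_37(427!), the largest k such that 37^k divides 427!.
v_37(427!) = 11

Legendre's formula: v_p(n!) = Σ_{k ≥ 1} ⌊n / p^k⌋. For p = 37, n = 427, the terms are:
  ⌊427/37^1⌋ = ⌊427/37⌋ = 11
(the next term ⌊427/37^2⌋ = 0, terminating the sum). Summing: v_37(427!) = 11 = 11.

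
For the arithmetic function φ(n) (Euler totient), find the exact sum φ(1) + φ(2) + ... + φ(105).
Σ_{n ≤ 105} φ(n) = 3374

Compute φ(n) for each 1 ≤ n ≤ 105: φ(1) = 1, φ(2) = 1, φ(3) = 2, φ(4) = 2, φ(5) = 4, φ(6) = 2, φ(7) = 6, φ(8) = 4, φ(9) = 6, φ(10) = 4, φ(11) = 10, φ(12) = 4, φ(13) = 12, φ(14) = 6, φ(15) = 8, φ(16) = 8, φ(17) = 16, φ(18) = 6, φ(19) = 18, φ(20) = 8, φ(21) = 12, φ(22) = 10, φ(23) = 22, φ(24) = 8, φ(25) = 20, φ(26) = 12, φ(27) = 18, φ(28) = 12, φ(29) = 28, φ(30) = 8, φ(31) = 30, φ(32) = 16, φ(33) = 20, φ(34) = 16, φ(35) = 24, φ(36) = 12, φ(37) = 36, φ(38) = 18, φ(39) = 24, φ(40) = 16, φ(41) = 40, φ(42) = 12, φ(43) = 42, φ(44) = 20, φ(45) = 24, φ(46) = 22, φ(47) = 46, φ(48) = 16, φ(49) = 42, φ(50) = 20, φ(51) = 32, φ(52) = 24, φ(53) = 52, φ(54) = 18, φ(55) = 40, φ(56) = 24, φ(57) = 36, φ(58) = 28, φ(59) = 58, φ(60) = 16, φ(61) = 60, φ(62) = 30, φ(63) = 36, φ(64) = 32, φ(65) = 48, φ(66) = 20, φ(67) = 66, φ(68) = 32, φ(69) = 44, φ(70) = 24, φ(71) = 70, φ(72) = 24, φ(73) = 72, φ(74) = 36, φ(75) = 40, φ(76) = 36, φ(77) = 60, φ(78) = 24, φ(79) = 78, φ(80) = 32, φ(81) = 54, φ(82) = 40, φ(83) = 82, φ(84) = 24, φ(85) = 64, φ(86) = 42, φ(87) = 56, φ(88) = 40, φ(89) = 88, φ(90) = 24, φ(91) = 72, φ(92) = 44, φ(93) = 60, φ(94) = 46, φ(95) = 72, φ(96) = 32, φ(97) = 96, φ(98) = 42, φ(99) = 60, φ(100) = 40, φ(101) = 100, φ(102) = 32, φ(103) = 102, φ(104) = 48, φ(105) = 48. Summing all 105 values: 3374. (Average order: Σ_{n ≤ x} φ(n) ~ (3/π²) x². For x = 105, (3/π²)·105² ≈ 3351.20.)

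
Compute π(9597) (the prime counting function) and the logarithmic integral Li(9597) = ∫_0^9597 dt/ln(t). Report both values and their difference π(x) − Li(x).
π(9597) = 1184;  Li(9597) ≈ 1202.28;  π(x) − Li(x) ≈ -18.28.

Direct count of primes ≤ 9597 gives π(9597) = 1184. Numerical evaluation of the logarithmic integral gives Li(9597) ≈ 1202.28. The difference π(x) − Li(x) ≈ -18.28 is typically negative for small/moderate x (Li(x) overestimates), though Littlewood's theorem shows this sign changes infinitely often.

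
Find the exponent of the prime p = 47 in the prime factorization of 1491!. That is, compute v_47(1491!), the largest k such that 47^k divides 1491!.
v_47(1491!) = 31

Legendre's formula: v_p(n!) = Σ_{k ≥ 1} ⌊n / p^k⌋. For p = 47, n = 1491, the terms are:
  ⌊1491/47^1⌋ = ⌊1491/47⌋ = 31
(the next term ⌊1491/47^2⌋ = 0, terminating the sum). Summing: v_47(1491!) = 31 = 31.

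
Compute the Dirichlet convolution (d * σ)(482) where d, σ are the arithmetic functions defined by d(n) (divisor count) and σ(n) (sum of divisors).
(d * σ)(482) = 1220

Divisors of 482: [1, 2, 241, 482]. For each d | 482:
  d = 1: d(1) · σ(482/1) = 1 · 726 = 726
  d = 2: d(2) · σ(482/2) = 2 · 242 = 484
  d = 241: d(241) · σ(482/241) = 2 · 3 = 6
  d = 482: d(482) · σ(482/482) = 4 · 1 = 4
Summing: (d * σ)(482) = 726 + 484 + 6 + 4 = 1220.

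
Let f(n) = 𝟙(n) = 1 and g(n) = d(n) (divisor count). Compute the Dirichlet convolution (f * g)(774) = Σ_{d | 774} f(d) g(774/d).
(𝟙 * d)(774) = 54

Divisors of 774: [1, 2, 3, 6, 9, 18, 43, 86, 129, 258, 387, 774]. For each d | 774:
  d = 1: 𝟙(1) · d(774/1) = 1 · 12 = 12
  d = 2: 𝟙(2) · d(774/2) = 1 · 6 = 6
  d = 3: 𝟙(3) · d(774/3) = 1 · 8 = 8
  d = 6: 𝟙(6) · d(774/6) = 1 · 4 = 4
  d = 9: 𝟙(9) · d(774/9) = 1 · 4 = 4
  d = 18: 𝟙(18) · d(774/18) = 1 · 2 = 2
  d = 43: 𝟙(43) · d(774/43) = 1 · 6 = 6
  d = 86: 𝟙(86) · d(774/86) = 1 · 3 = 3
  d = 129: 𝟙(129) · d(774/129) = 1 · 4 = 4
  d = 258: 𝟙(258) · d(774/258) = 1 · 2 = 2
  d = 387: 𝟙(387) · d(774/387) = 1 · 2 = 2
  d = 774: 𝟙(774) · d(774/774) = 1 · 1 = 1
Summing: (𝟙 * d)(774) = 12 + 6 + 8 + 4 + 4 + 2 + 6 + 3 + 4 + 2 + 2 + 1 = 54.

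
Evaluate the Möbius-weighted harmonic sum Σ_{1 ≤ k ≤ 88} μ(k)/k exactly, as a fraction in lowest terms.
Σ μ(k)/k = 2609341595728673683821147444809/267064515689275851355624017992790

Values of μ(k) for 1 ≤ k ≤ 88: μ(1) = 1, μ(2) = -1, μ(3) = -1, μ(5) = -1, μ(6) = 1, μ(7) = -1, μ(10) = 1, μ(11) = -1, μ(13) = -1, μ(14) = 1, μ(15) = 1, μ(17) = -1, μ(19) = -1, μ(21) = 1, μ(22) = 1, μ(23) = -1, μ(26) = 1, μ(29) = -1, μ(30) = -1, μ(31) = -1, μ(33) = 1, μ(34) = 1, μ(35) = 1, μ(37) = -1, μ(38) = 1, μ(39) = 1, μ(41) = -1, μ(42) = -1, μ(43) = -1, μ(46) = 1, μ(47) = -1, μ(51) = 1, μ(53) = -1, μ(55) = 1, μ(57) = 1, μ(58) = 1, μ(59) = -1, μ(61) = -1, μ(62) = 1, μ(65) = 1, μ(66) = -1, μ(67) = -1, μ(69) = 1, μ(70) = -1, μ(71) = -1, μ(73) = -1, μ(74) = 1, μ(77) = 1, μ(78) = -1, μ(79) = -1, μ(82) = 1, μ(83) = -1, μ(85) = 1, μ(86) = 1, μ(87) = 1, with μ = 0 on non-squarefree integers. Summing μ(k)/k for k where μ(k) ≠ 0 gives 2609341595728673683821147444809/267064515689275851355624017992790 ≈ 0.0098. (PNT ⟺ this sum → 0 as n → ∞.)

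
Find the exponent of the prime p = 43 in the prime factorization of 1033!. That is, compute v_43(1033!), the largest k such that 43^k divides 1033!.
v_43(1033!) = 24

Legendre's formula: v_p(n!) = Σ_{k ≥ 1} ⌊n / p^k⌋. For p = 43, n = 1033, the terms are:
  ⌊1033/43^1⌋ = ⌊1033/43⌋ = 24
(the next term ⌊1033/43^2⌋ = 0, terminating the sum). Summing: v_43(1033!) = 24 = 24.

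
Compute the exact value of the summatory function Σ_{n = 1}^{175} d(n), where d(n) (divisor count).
Σ_{n ≤ 175} d(n) = 933

Compute d(n) for each 1 ≤ n ≤ 175: d(1) = 1, d(2) = 2, d(3) = 2, d(4) = 3, d(5) = 2, d(6) = 4, d(7) = 2, d(8) = 4, d(9) = 3, d(10) = 4, d(11) = 2, d(12) = 6, d(13) = 2, d(14) = 4, d(15) = 4, d(16) = 5, d(17) = 2, d(18) = 6, d(19) = 2, d(20) = 6, d(21) = 4, d(22) = 4, d(23) = 2, d(24) = 8, d(25) = 3, d(26) = 4, d(27) = 4, d(28) = 6, d(29) = 2, d(30) = 8, d(31) = 2, d(32) = 6, d(33) = 4, d(34) = 4, d(35) = 4, d(36) = 9, d(37) = 2, d(38) = 4, d(39) = 4, d(40) = 8, d(41) = 2, d(42) = 8, d(43) = 2, d(44) = 6, d(45) = 6, d(46) = 4, d(47) = 2, d(48) = 10, d(49) = 3, d(50) = 6, d(51) = 4, d(52) = 6, d(53) = 2, d(54) = 8, d(55) = 4, d(56) = 8, d(57) = 4, d(58) = 4, d(59) = 2, d(60) = 12, d(61) = 2, d(62) = 4, d(63) = 6, d(64) = 7, d(65) = 4, d(66) = 8, d(67) = 2, d(68) = 6, d(69) = 4, d(70) = 8, d(71) = 2, d(72) = 12, d(73) = 2, d(74) = 4, d(75) = 6, d(76) = 6, d(77) = 4, d(78) = 8, d(79) = 2, d(80) = 10, d(81) = 5, d(82) = 4, d(83) = 2, d(84) = 12, d(85) = 4, d(86) = 4, d(87) = 4, d(88) = 8, d(89) = 2, d(90) = 12, d(91) = 4, d(92) = 6, d(93) = 4, d(94) = 4, d(95) = 4, d(96) = 12, d(97) = 2, d(98) = 6, d(99) = 6, d(100) = 9, d(101) = 2, d(102) = 8, d(103) = 2, d(104) = 8, d(105) = 8, d(106) = 4, d(107) = 2, d(108) = 12, d(109) = 2, d(110) = 8, d(111) = 4, d(112) = 10, d(113) = 2, d(114) = 8, d(115) = 4, d(116) = 6, d(117) = 6, d(118) = 4, d(119) = 4, d(120) = 16, d(121) = 3, d(122) = 4, d(123) = 4, d(124) = 6, d(125) = 4, d(126) = 12, d(127) = 2, d(128) = 8, d(129) = 4, d(130) = 8, d(131) = 2, d(132) = 12, d(133) = 4, d(134) = 4, d(135) = 8, d(136) = 8, d(137) = 2, d(138) = 8, d(139) = 2, d(140) = 12, d(141) = 4, d(142) = 4, d(143) = 4, d(144) = 15, d(145) = 4, d(146) = 4, d(147) = 6, d(148) = 6, d(149) = 2, d(150) = 12, d(151) = 2, d(152) = 8, d(153) = 6, d(154) = 8, d(155) = 4, d(156) = 12, d(157) = 2, d(158) = 4, d(159) = 4, d(160) = 12, d(161) = 4, d(162) = 10, d(163) = 2, d(164) = 6, d(165) = 8, d(166) = 4, d(167) = 2, d(168) = 16, d(169) = 3, d(170) = 8, d(171) = 6, d(172) = 6, d(173) = 2, d(174) = 8, d(175) = 6. Summing all 175 values: 933. (Dirichlet's divisor formula: Σ_{n ≤ x} d(n) = x ln(x) + (2γ − 1) x + O(√x). For x = 175, the asymptotic estimate is ≈ 930.86.)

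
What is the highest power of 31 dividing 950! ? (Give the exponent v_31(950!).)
v_31(950!) = 30

Legendre's formula: v_p(n!) = Σ_{k ≥ 1} ⌊n / p^k⌋. For p = 31, n = 950, the terms are:
  ⌊950/31^1⌋ = ⌊950/31⌋ = 30
(the next term ⌊950/31^2⌋ = 0, terminating the sum). Summing: v_31(950!) = 30 = 30.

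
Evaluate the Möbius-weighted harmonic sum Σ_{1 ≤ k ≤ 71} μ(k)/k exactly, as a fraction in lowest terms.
Σ μ(k)/k = -200643437220052588790575/15941166575048541741926154

Values of μ(k) for 1 ≤ k ≤ 71: μ(1) = 1, μ(2) = -1, μ(3) = -1, μ(5) = -1, μ(6) = 1, μ(7) = -1, μ(10) = 1, μ(11) = -1, μ(13) = -1, μ(14) = 1, μ(15) = 1, μ(17) = -1, μ(19) = -1, μ(21) = 1, μ(22) = 1, μ(23) = -1, μ(26) = 1, μ(29) = -1, μ(30) = -1, μ(31) = -1, μ(33) = 1, μ(34) = 1, μ(35) = 1, μ(37) = -1, μ(38) = 1, μ(39) = 1, μ(41) = -1, μ(42) = -1, μ(43) = -1, μ(46) = 1, μ(47) = -1, μ(51) = 1, μ(53) = -1, μ(55) = 1, μ(57) = 1, μ(58) = 1, μ(59) = -1, μ(61) = -1, μ(62) = 1, μ(65) = 1, μ(66) = -1, μ(67) = -1, μ(69) = 1, μ(70) = -1, μ(71) = -1, with μ = 0 on non-squarefree integers. Summing μ(k)/k for k where μ(k) ≠ 0 gives -200643437220052588790575/15941166575048541741926154 ≈ -0.0126. (PNT ⟺ this sum → 0 as n → ∞.)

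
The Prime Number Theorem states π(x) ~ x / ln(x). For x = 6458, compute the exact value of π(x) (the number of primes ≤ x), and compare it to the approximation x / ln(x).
π(6458) = 838;  x/ln(x) ≈ 736.12;  relative error ≈ 12.16%.

Directly count primes up to 6458: π(6458) = 838. The PNT approximation gives 6458/ln(6458) ≈ 6458/8.77307 ≈ 736.12. Relative error (π(x) − x/ln(x)) / π(x) ≈ 12.16%; the approximation is known to undercount slightly (Li(x) is a better estimate).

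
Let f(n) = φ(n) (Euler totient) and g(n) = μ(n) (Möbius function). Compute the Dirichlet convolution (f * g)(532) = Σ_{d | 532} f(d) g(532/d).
(φ * μ)(532) = 85

Divisors of 532: [1, 2, 4, 7, 14, 19, 28, 38, 76, 133, 266, 532]. For each d | 532:
  d = 1: φ(1) · μ(532/1) = 1 · 0 = 0
  d = 2: φ(2) · μ(532/2) = 1 · -1 = -1
  d = 4: φ(4) · μ(532/4) = 2 · 1 = 2
  d = 7: φ(7) · μ(532/7) = 6 · 0 = 0
  d = 14: φ(14) · μ(532/14) = 6 · 1 = 6
  d = 19: φ(19) · μ(532/19) = 18 · 0 = 0
  d = 28: φ(28) · μ(532/28) = 12 · -1 = -12
  d = 38: φ(38) · μ(532/38) = 18 · 1 = 18
  d = 76: φ(76) · μ(532/76) = 36 · -1 = -36
  d = 133: φ(133) · μ(532/133) = 108 · 0 = 0
  d = 266: φ(266) · μ(532/266) = 108 · -1 = -108
  d = 532: φ(532) · μ(532/532) = 216 · 1 = 216
Summing: (φ * μ)(532) = 0 + -1 + 2 + 0 + 6 + 0 + -12 + 18 + -36 + 0 + -108 + 216 = 85.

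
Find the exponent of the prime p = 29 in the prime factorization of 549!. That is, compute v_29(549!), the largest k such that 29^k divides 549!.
v_29(549!) = 18

Legendre's formula: v_p(n!) = Σ_{k ≥ 1} ⌊n / p^k⌋. For p = 29, n = 549, the terms are:
  ⌊549/29^1⌋ = ⌊549/29⌋ = 18
(the next term ⌊549/29^2⌋ = 0, terminating the sum). Summing: v_29(549!) = 18 = 18.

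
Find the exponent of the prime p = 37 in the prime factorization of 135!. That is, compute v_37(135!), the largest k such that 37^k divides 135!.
v_37(135!) = 3

Legendre's formula: v_p(n!) = Σ_{k ≥ 1} ⌊n / p^k⌋. For p = 37, n = 135, the terms are:
  ⌊135/37^1⌋ = ⌊135/37⌋ = 3
(the next term ⌊135/37^2⌋ = 0, terminating the sum). Summing: v_37(135!) = 3 = 3.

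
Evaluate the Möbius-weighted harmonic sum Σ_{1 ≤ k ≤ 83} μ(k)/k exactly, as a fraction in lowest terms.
Σ μ(k)/k = -223590076836035175208867029720/8902150522975861711854133933093

Values of μ(k) for 1 ≤ k ≤ 83: μ(1) = 1, μ(2) = -1, μ(3) = -1, μ(5) = -1, μ(6) = 1, μ(7) = -1, μ(10) = 1, μ(11) = -1, μ(13) = -1, μ(14) = 1, μ(15) = 1, μ(17) = -1, μ(19) = -1, μ(21) = 1, μ(22) = 1, μ(23) = -1, μ(26) = 1, μ(29) = -1, μ(30) = -1, μ(31) = -1, μ(33) = 1, μ(34) = 1, μ(35) = 1, μ(37) = -1, μ(38) = 1, μ(39) = 1, μ(41) = -1, μ(42) = -1, μ(43) = -1, μ(46) = 1, μ(47) = -1, μ(51) = 1, μ(53) = -1, μ(55) = 1, μ(57) = 1, μ(58) = 1, μ(59) = -1, μ(61) = -1, μ(62) = 1, μ(65) = 1, μ(66) = -1, μ(67) = -1, μ(69) = 1, μ(70) = -1, μ(71) = -1, μ(73) = -1, μ(74) = 1, μ(77) = 1, μ(78) = -1, μ(79) = -1, μ(82) = 1, μ(83) = -1, with μ = 0 on non-squarefree integers. Summing μ(k)/k for k where μ(k) ≠ 0 gives -223590076836035175208867029720/8902150522975861711854133933093 ≈ -0.0251. (PNT ⟺ this sum → 0 as n → ∞.)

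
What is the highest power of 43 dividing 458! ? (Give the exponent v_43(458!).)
v_43(458!) = 10

Legendre's formula: v_p(n!) = Σ_{k ≥ 1} ⌊n / p^k⌋. For p = 43, n = 458, the terms are:
  ⌊458/43^1⌋ = ⌊458/43⌋ = 10
(the next term ⌊458/43^2⌋ = 0, terminating the sum). Summing: v_43(458!) = 10 = 10.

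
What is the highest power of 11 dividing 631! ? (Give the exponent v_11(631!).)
v_11(631!) = 62

Legendre's formula: v_p(n!) = Σ_{k ≥ 1} ⌊n / p^k⌋. For p = 11, n = 631, the terms are:
  ⌊631/11^1⌋ = ⌊631/11⌋ = 57
  ⌊631/11^2⌋ = ⌊631/121⌋ = 5
(the next term ⌊631/11^3⌋ = 0, terminating the sum). Summing: v_11(631!) = 57 + 5 = 62.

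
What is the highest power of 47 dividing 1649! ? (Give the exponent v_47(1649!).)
v_47(1649!) = 35

Legendre's formula: v_p(n!) = Σ_{k ≥ 1} ⌊n / p^k⌋. For p = 47, n = 1649, the terms are:
  ⌊1649/47^1⌋ = ⌊1649/47⌋ = 35
(the next term ⌊1649/47^2⌋ = 0, terminating the sum). Summing: v_47(1649!) = 35 = 35.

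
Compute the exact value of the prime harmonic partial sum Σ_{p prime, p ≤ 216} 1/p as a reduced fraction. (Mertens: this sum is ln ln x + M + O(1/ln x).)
Σ 1/p = 3215488142498485484492183158345029261034221047849345857469577412562094716564064084247/1645783550795210387735581011435590727981167322669649249414629852197255934130751870910

π(216) = 47, so the primes ≤ 216 are [2, 3, 5, 7, 11, 13, 17, 19, 23, 29, 31, 37, 41, 43, 47, 53, 59, 61, 67, 71, 73, 79, 83, 89, 97, 101, 103, 107, 109, 113, 127, 131, 137, 139, 149, 151, 157, 163, 167, 173, 179, 181, 191, 193, 197, 199, 211]. Summing 1/p over these primes: 3215488142498485484492183158345029261034221047849345857469577412562094716564064084247/1645783550795210387735581011435590727981167322669649249414629852197255934130751870910 ≈ 1.9538. Mertens estimate ln ln(216) + 0.2615 ≈ 1.9433.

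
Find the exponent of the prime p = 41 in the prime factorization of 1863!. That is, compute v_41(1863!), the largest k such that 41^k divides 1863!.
v_41(1863!) = 46

Legendre's formula: v_p(n!) = Σ_{k ≥ 1} ⌊n / p^k⌋. For p = 41, n = 1863, the terms are:
  ⌊1863/41^1⌋ = ⌊1863/41⌋ = 45
  ⌊1863/41^2⌋ = ⌊1863/1681⌋ = 1
(the next term ⌊1863/41^3⌋ = 0, terminating the sum). Summing: v_41(1863!) = 45 + 1 = 46.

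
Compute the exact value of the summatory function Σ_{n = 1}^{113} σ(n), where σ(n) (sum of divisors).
Σ_{n ≤ 113} σ(n) = 10513

Compute σ(n) for each 1 ≤ n ≤ 113: σ(1) = 1, σ(2) = 3, σ(3) = 4, σ(4) = 7, σ(5) = 6, σ(6) = 12, σ(7) = 8, σ(8) = 15, σ(9) = 13, σ(10) = 18, σ(11) = 12, σ(12) = 28, σ(13) = 14, σ(14) = 24, σ(15) = 24, σ(16) = 31, σ(17) = 18, σ(18) = 39, σ(19) = 20, σ(20) = 42, σ(21) = 32, σ(22) = 36, σ(23) = 24, σ(24) = 60, σ(25) = 31, σ(26) = 42, σ(27) = 40, σ(28) = 56, σ(29) = 30, σ(30) = 72, σ(31) = 32, σ(32) = 63, σ(33) = 48, σ(34) = 54, σ(35) = 48, σ(36) = 91, σ(37) = 38, σ(38) = 60, σ(39) = 56, σ(40) = 90, σ(41) = 42, σ(42) = 96, σ(43) = 44, σ(44) = 84, σ(45) = 78, σ(46) = 72, σ(47) = 48, σ(48) = 124, σ(49) = 57, σ(50) = 93, σ(51) = 72, σ(52) = 98, σ(53) = 54, σ(54) = 120, σ(55) = 72, σ(56) = 120, σ(57) = 80, σ(58) = 90, σ(59) = 60, σ(60) = 168, σ(61) = 62, σ(62) = 96, σ(63) = 104, σ(64) = 127, σ(65) = 84, σ(66) = 144, σ(67) = 68, σ(68) = 126, σ(69) = 96, σ(70) = 144, σ(71) = 72, σ(72) = 195, σ(73) = 74, σ(74) = 114, σ(75) = 124, σ(76) = 140, σ(77) = 96, σ(78) = 168, σ(79) = 80, σ(80) = 186, σ(81) = 121, σ(82) = 126, σ(83) = 84, σ(84) = 224, σ(85) = 108, σ(86) = 132, σ(87) = 120, σ(88) = 180, σ(89) = 90, σ(90) = 234, σ(91) = 112, σ(92) = 168, σ(93) = 128, σ(94) = 144, σ(95) = 120, σ(96) = 252, σ(97) = 98, σ(98) = 171, σ(99) = 156, σ(100) = 217, σ(101) = 102, σ(102) = 216, σ(103) = 104, σ(104) = 210, σ(105) = 192, σ(106) = 162, σ(107) = 108, σ(108) = 280, σ(109) = 110, σ(110) = 216, σ(111) = 152, σ(112) = 248, σ(113) = 114. Summing all 113 values: 10513. (Average order: Σ_{n ≤ x} σ(n) ~ (π²/12) x². For x = 113, (π²/12)·113² ≈ 10502.08.)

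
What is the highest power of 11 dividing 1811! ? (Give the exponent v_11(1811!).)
v_11(1811!) = 179

Legendre's formula: v_p(n!) = Σ_{k ≥ 1} ⌊n / p^k⌋. For p = 11, n = 1811, the terms are:
  ⌊1811/11^1⌋ = ⌊1811/11⌋ = 164
  ⌊1811/11^2⌋ = ⌊1811/121⌋ = 14
  ⌊1811/11^3⌋ = ⌊1811/1331⌋ = 1
(the next term ⌊1811/11^4⌋ = 0, terminating the sum). Summing: v_11(1811!) = 164 + 14 + 1 = 179.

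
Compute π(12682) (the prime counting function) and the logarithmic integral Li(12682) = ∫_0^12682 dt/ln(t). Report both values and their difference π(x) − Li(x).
π(12682) = 1514;  Li(12682) ≈ 1533.49;  π(x) − Li(x) ≈ -19.49.

Direct count of primes ≤ 12682 gives π(12682) = 1514. Numerical evaluation of the logarithmic integral gives Li(12682) ≈ 1533.49. The difference π(x) − Li(x) ≈ -19.49 is typically negative for small/moderate x (Li(x) overestimates), though Littlewood's theorem shows this sign changes infinitely often.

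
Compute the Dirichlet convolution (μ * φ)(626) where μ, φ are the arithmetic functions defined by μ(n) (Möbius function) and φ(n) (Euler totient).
(μ * φ)(626) = 0

Divisors of 626: [1, 2, 313, 626]. For each d | 626:
  d = 1: μ(1) · φ(626/1) = 1 · 312 = 312
  d = 2: μ(2) · φ(626/2) = -1 · 312 = -312
  d = 313: μ(313) · φ(626/313) = -1 · 1 = -1
  d = 626: μ(626) · φ(626/626) = 1 · 1 = 1
Summing: (μ * φ)(626) = 312 + -312 + -1 + 1 = 0.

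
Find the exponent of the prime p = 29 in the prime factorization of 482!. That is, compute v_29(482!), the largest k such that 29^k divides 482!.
v_29(482!) = 16

Legendre's formula: v_p(n!) = Σ_{k ≥ 1} ⌊n / p^k⌋. For p = 29, n = 482, the terms are:
  ⌊482/29^1⌋ = ⌊482/29⌋ = 16
(the next term ⌊482/29^2⌋ = 0, terminating the sum). Summing: v_29(482!) = 16 = 16.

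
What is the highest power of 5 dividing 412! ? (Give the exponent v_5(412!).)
v_5(412!) = 101

Legendre's formula: v_p(n!) = Σ_{k ≥ 1} ⌊n / p^k⌋. For p = 5, n = 412, the terms are:
  ⌊412/5^1⌋ = ⌊412/5⌋ = 82
  ⌊412/5^2⌋ = ⌊412/25⌋ = 16
  ⌊412/5^3⌋ = ⌊412/125⌋ = 3
(the next term ⌊412/5^4⌋ = 0, terminating the sum). Summing: v_5(412!) = 82 + 16 + 3 = 101.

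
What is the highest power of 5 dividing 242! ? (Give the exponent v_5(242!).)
v_5(242!) = 58

Legendre's formula: v_p(n!) = Σ_{k ≥ 1} ⌊n / p^k⌋. For p = 5, n = 242, the terms are:
  ⌊242/5^1⌋ = ⌊242/5⌋ = 48
  ⌊242/5^2⌋ = ⌊242/25⌋ = 9
  ⌊242/5^3⌋ = ⌊242/125⌋ = 1
(the next term ⌊242/5^4⌋ = 0, terminating the sum). Summing: v_5(242!) = 48 + 9 + 1 = 58.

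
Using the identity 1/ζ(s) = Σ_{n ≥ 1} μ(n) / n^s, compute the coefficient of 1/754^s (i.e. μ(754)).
μ(754) = -1

Factor n = 754 = 2 · 13 · 29. μ(n) = 0 if any exponent ≥ 2 (not squarefree); otherwise μ(n) = (−1)^{ω(n)} where ω(n) is the number of distinct prime factors. Applying: μ(754) = -1.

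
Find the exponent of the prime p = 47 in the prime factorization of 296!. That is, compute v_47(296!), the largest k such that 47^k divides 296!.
v_47(296!) = 6

Legendre's formula: v_p(n!) = Σ_{k ≥ 1} ⌊n / p^k⌋. For p = 47, n = 296, the terms are:
  ⌊296/47^1⌋ = ⌊296/47⌋ = 6
(the next term ⌊296/47^2⌋ = 0, terminating the sum). Summing: v_47(296!) = 6 = 6.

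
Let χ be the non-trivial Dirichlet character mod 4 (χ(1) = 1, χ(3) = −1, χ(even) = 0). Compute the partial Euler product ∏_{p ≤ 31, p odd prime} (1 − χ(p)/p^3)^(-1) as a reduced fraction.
∏ = 16829566118167783909225/17369167366519535960064

The odd primes p ≤ 31 are [3, 5, 7, 11, 13, 17, 19, 23, 29, 31]. For each, χ(p) = 1 if p ≡ 1 mod 4, χ(p) = −1 if p ≡ 3 mod 4. Taking (1 − χ(p)/p^3)^(-1) = p^3/(p^3 − χ(p)): (1 − (-1)/3^3)^(-1) · (1 − (1)/5^3)^(-1) · (1 − (-1)/7^3)^(-1) · (1 − (-1)/11^3)^(-1) · (1 − (1)/13^3)^(-1) · (1 − (1)/17^3)^(-1) · (1 − (-1)/19^3)^(-1) · (1 − (-1)/23^3)^(-1) · (1 − (1)/29^3)^(-1) · (1 − (-1)/31^3)^(-1) = 16829566118167783909225/17369167366519535960064.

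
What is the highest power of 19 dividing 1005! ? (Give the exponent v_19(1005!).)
v_19(1005!) = 54

Legendre's formula: v_p(n!) = Σ_{k ≥ 1} ⌊n / p^k⌋. For p = 19, n = 1005, the terms are:
  ⌊1005/19^1⌋ = ⌊1005/19⌋ = 52
  ⌊1005/19^2⌋ = ⌊1005/361⌋ = 2
(the next term ⌊1005/19^3⌋ = 0, terminating the sum). Summing: v_19(1005!) = 52 + 2 = 54.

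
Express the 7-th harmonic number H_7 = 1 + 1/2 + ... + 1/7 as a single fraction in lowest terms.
H_7 = 363/140

Direct summation: H_7 = 1 + 1/2 + ... + 1/7. The least common denominator is lcm(1, ..., 7) = 420; over this denominator the numerator is 420 + 210 + 140 + 105 + 84 + 70 + 60 = 1089, so H_7 = 1089/420; reducing by gcd(1089, 420) = 3 gives 363/140 ≈ 2.59286. (The PNT-adjacent estimate ln(7) + γ ≈ 2.52313 matches within O(1/n).)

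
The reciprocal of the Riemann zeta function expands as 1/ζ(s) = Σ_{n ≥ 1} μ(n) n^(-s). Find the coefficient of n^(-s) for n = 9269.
μ(9269) = -1

Factor n = 9269 = 13 · 23 · 31. μ(n) = 0 if any exponent ≥ 2 (not squarefree); otherwise μ(n) = (−1)^{ω(n)} where ω(n) is the number of distinct prime factors. Applying: μ(9269) = -1.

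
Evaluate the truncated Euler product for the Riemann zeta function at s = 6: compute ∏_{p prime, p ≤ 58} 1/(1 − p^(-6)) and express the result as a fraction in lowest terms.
∏ = 16399916697843255011967930971578711261087839227653922144798329822985430357794635/16120340632419383592544649060829667066167081196619966516987203957241678930116608

The primes p ≤ 58 are [2, 3, 5, 7, 11, 13, 17, 19, 23, 29, 31, 37, 41, 43, 47, 53]. For each prime, (1 − 1/p^6)^(-1) = p^6 / (p^6 − 1). The product is (1 − 1/2^6)^(-1), (1 − 1/3^6)^(-1), (1 − 1/5^6)^(-1), (1 − 1/7^6)^(-1), (1 − 1/11^6)^(-1), (1 − 1/13^6)^(-1), (1 − 1/17^6)^(-1), (1 − 1/19^6)^(-1), (1 − 1/23^6)^(-1), (1 − 1/29^6)^(-1), (1 − 1/31^6)^(-1), (1 − 1/37^6)^(-1), (1 − 1/41^6)^(-1), (1 − 1/43^6)^(-1), (1 − 1/47^6)^(-1), (1 − 1/53^6)^(-1) = ∏ p^6 / (p^6 − 1) = 16399916697843255011967930971578711261087839227653922144798329822985430357794635/16120340632419383592544649060829667066167081196619966516987203957241678930116608.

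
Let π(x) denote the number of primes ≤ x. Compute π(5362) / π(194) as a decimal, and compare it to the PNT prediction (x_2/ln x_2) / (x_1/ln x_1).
π(5362)/π(194) = 708/44 ≈ 16.0909;  PNT prediction ≈ 16.9556.

π(194) = 44 and π(5362) = 708, so π(5362)/π(194) ≈ 16.0909. The PNT-predicted ratio is (5362/ln(5362)) / (194/ln(194)) ≈ 16.9556. The two agree to within a few percent, as expected.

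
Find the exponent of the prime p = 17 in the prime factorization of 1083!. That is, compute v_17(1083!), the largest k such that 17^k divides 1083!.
v_17(1083!) = 66

Legendre's formula: v_p(n!) = Σ_{k ≥ 1} ⌊n / p^k⌋. For p = 17, n = 1083, the terms are:
  ⌊1083/17^1⌋ = ⌊1083/17⌋ = 63
  ⌊1083/17^2⌋ = ⌊1083/289⌋ = 3
(the next term ⌊1083/17^3⌋ = 0, terminating the sum). Summing: v_17(1083!) = 63 + 3 = 66.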